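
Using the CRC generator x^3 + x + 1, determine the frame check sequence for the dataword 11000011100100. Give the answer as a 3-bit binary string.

Append 3 zeros: 11000011100100000. Divide by 1011 (XOR where the leading bit is 1):
  pos 0: 1100 XOR 1011 = 0111
  pos 1: 1110 XOR 1011 = 0101
  pos 2: 1010 XOR 1011 = 0001
  pos 5: 1111 XOR 1011 = 0100
  pos 6: 1000 XOR 1011 = 0011
  pos 8: 1101 XOR 1011 = 0110
  pos 9: 1100 XOR 1011 = 0111
  pos 10: 1110 XOR 1011 = 0101
  pos 11: 1010 XOR 1011 = 0001
Remainder (last 3 bits) = 100. This is the CRC / FCS.

100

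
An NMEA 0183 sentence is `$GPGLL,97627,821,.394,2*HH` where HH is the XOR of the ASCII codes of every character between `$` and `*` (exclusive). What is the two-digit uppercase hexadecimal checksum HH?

XOR the ASCII codes of the payload characters:
  'G' = 0x47 → acc = 0x47
  'P' = 0x50 → acc = 0x17
  'G' = 0x47 → acc = 0x50
  'L' = 0x4C → acc = 0x1C
  'L' = 0x4C → acc = 0x50
  ',' = 0x2C → acc = 0x7C
  '9' = 0x39 → acc = 0x45
  '7' = 0x37 → acc = 0x72
  '6' = 0x36 → acc = 0x44
  '2' = 0x32 → acc = 0x76
  '7' = 0x37 → acc = 0x41
  ',' = 0x2C → acc = 0x6D
  '8' = 0x38 → acc = 0x55
  '2' = 0x32 → acc = 0x67
  '1' = 0x31 → acc = 0x56
  ',' = 0x2C → acc = 0x7A
  '.' = 0x2E → acc = 0x54
  '3' = 0x33 → acc = 0x67
  '9' = 0x39 → acc = 0x5E
  '4' = 0x34 → acc = 0x6A
  ',' = 0x2C → acc = 0x46
  '2' = 0x32 → acc = 0x74
Checksum = 0x74.

74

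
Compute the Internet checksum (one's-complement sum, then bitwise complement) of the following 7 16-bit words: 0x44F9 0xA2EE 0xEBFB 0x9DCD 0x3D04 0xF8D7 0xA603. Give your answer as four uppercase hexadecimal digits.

B26E

One's-complement addition (fold any carry out of bit 15 back into bit 0):
  0x44F9 + 0xA2EE = 0x0E7E7
  0xE7E7 + 0xEBFB = 0x1D3E2 → wrap carry → 0xD3E3
  0xD3E3 + 0x9DCD = 0x171B0 → wrap carry → 0x71B1
  0x71B1 + 0x3D04 = 0x0AEB5
  0xAEB5 + 0xF8D7 = 0x1A78C → wrap carry → 0xA78D
  0xA78D + 0xA603 = 0x14D90 → wrap carry → 0x4D91
One's-complement sum = 0x4D91.
Checksum = ~0x4D91 & 0xFFFF = 0xB26E.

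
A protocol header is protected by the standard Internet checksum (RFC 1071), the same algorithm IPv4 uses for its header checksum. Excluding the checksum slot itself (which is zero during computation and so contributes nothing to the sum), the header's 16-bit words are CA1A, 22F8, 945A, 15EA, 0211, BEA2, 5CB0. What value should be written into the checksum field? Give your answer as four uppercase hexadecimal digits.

One's-complement addition (fold any carry out of bit 15 back into bit 0):
  0xCA1A + 0x22F8 = 0x0ED12
  0xED12 + 0x945A = 0x1816C → wrap carry → 0x816D
  0x816D + 0x15EA = 0x09757
  0x9757 + 0x0211 = 0x09968
  0x9968 + 0xBEA2 = 0x1580A → wrap carry → 0x580B
  0x580B + 0x5CB0 = 0x0B4BB
One's-complement sum = 0xB4BB.
Checksum = ~0xB4BB & 0xFFFF = 0x4B44.

4B44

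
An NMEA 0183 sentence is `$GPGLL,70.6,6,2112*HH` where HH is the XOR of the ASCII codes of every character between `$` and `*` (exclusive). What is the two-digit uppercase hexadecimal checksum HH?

55

XOR the ASCII codes of the payload characters:
  'G' = 0x47 → acc = 0x47
  'P' = 0x50 → acc = 0x17
  'G' = 0x47 → acc = 0x50
  'L' = 0x4C → acc = 0x1C
  'L' = 0x4C → acc = 0x50
  ',' = 0x2C → acc = 0x7C
  '7' = 0x37 → acc = 0x4B
  '0' = 0x30 → acc = 0x7B
  '.' = 0x2E → acc = 0x55
  '6' = 0x36 → acc = 0x63
  ',' = 0x2C → acc = 0x4F
  '6' = 0x36 → acc = 0x79
  ',' = 0x2C → acc = 0x55
  '2' = 0x32 → acc = 0x67
  '1' = 0x31 → acc = 0x56
  '1' = 0x31 → acc = 0x67
  '2' = 0x32 → acc = 0x55
Checksum = 0x55.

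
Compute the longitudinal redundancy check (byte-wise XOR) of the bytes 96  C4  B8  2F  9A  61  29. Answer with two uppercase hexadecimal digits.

XOR the bytes together:
  start with 0x96
  0x96 ⊕ 0xC4 = 0x52
  0x52 ⊕ 0xB8 = 0xEA
  0xEA ⊕ 0x2F = 0xC5
  0xC5 ⊕ 0x9A = 0x5F
  0x5F ⊕ 0x61 = 0x3E
  0x3E ⊕ 0x29 = 0x17

17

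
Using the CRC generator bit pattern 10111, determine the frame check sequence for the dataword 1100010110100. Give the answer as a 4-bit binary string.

1100

Append 4 zeros: 11000101101000000. Divide by 10111 (XOR where the leading bit is 1):
  pos 0: 11000 XOR 10111 = 01111
  pos 1: 11111 XOR 10111 = 01000
  pos 2: 10000 XOR 10111 = 00111
  pos 4: 11111 XOR 10111 = 01000
  pos 5: 10000 XOR 10111 = 00111
  pos 7: 11110 XOR 10111 = 01001
  pos 8: 10010 XOR 10111 = 00101
  pos 10: 10100 XOR 10111 = 00011
Remainder (last 4 bits) = 1100. This is the CRC / FCS.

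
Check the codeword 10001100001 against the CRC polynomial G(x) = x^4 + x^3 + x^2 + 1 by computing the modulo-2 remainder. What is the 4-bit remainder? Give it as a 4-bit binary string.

Modulo-2 division of 10001100001 by 11101:
  pos 0: 10001 XOR 11101 = 01100
  pos 1: 11001 XOR 11101 = 00100
  pos 3: 10000 XOR 11101 = 01101
  pos 4: 11010 XOR 11101 = 00111
  pos 6: 11101 XOR 11101 = 00000
Remainder = 0000 (zero — the frame passes the CRC check).

0000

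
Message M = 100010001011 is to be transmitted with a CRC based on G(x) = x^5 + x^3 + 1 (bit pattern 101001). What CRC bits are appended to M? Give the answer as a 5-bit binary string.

10011

Append 5 zeros: 10001000101100000. Divide by 101001 (XOR where the leading bit is 1):
  pos 0: 100010 XOR 101001 = 001011
  pos 2: 101100 XOR 101001 = 000101
  pos 5: 101101 XOR 101001 = 000100
  pos 8: 100100 XOR 101001 = 001101
  pos 10: 110100 XOR 101001 = 011101
  pos 11: 111010 XOR 101001 = 010011
Remainder (last 5 bits) = 10011. This is the CRC / FCS.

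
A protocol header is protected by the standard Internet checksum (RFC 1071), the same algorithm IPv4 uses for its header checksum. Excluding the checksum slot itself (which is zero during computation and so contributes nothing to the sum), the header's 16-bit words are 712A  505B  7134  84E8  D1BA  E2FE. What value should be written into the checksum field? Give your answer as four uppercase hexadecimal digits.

One's-complement addition (fold any carry out of bit 15 back into bit 0):
  0x712A + 0x505B = 0x0C185
  0xC185 + 0x7134 = 0x132B9 → wrap carry → 0x32BA
  0x32BA + 0x84E8 = 0x0B7A2
  0xB7A2 + 0xD1BA = 0x1895C → wrap carry → 0x895D
  0x895D + 0xE2FE = 0x16C5B → wrap carry → 0x6C5C
One's-complement sum = 0x6C5C.
Checksum = ~0x6C5C & 0xFFFF = 0x93A3.

93A3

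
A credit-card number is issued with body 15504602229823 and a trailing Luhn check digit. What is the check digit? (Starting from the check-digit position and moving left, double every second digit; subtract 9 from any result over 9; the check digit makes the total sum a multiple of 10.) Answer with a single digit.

2

Partial digits right→left: 3 2 8 9 2 2 2 0 6 4 0 5 5 1
Double every second digit counting from the check-digit position (so the 1st, 3rd, 5th, ... of the partial from the right).
  doubled (with −9 where >9): 6 7 4 4 3 0 1 → sum 25
  kept as-is: 2 9 2 0 4 5 1 → sum 23
Total = 25 + 23 = 48.
Check digit = (10 − (48 mod 10)) mod 10 = 2.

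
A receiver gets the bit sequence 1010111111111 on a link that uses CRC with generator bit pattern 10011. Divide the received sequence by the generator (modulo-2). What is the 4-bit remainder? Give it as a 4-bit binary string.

0000

Modulo-2 division of 1010111111111 by 10011:
  pos 0: 10101 XOR 10011 = 00110
  pos 2: 11011 XOR 10011 = 01000
  pos 3: 10001 XOR 10011 = 00010
  pos 6: 10111 XOR 10011 = 00100
  pos 8: 10011 XOR 10011 = 00000
Remainder = 0000 (zero — the frame passes the CRC check).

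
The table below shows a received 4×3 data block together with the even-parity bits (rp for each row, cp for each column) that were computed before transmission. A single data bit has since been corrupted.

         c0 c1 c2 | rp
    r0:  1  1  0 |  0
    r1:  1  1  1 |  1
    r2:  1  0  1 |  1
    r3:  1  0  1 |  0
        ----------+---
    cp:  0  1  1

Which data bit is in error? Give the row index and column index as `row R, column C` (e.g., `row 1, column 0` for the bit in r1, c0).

Recompute each row's even parity and compare to rp:
  r0: data parity 0, sent rp 0 → ok
  r1: data parity 1, sent rp 1 → ok
  r2: data parity 0, sent rp 1 → mismatch
  r3: data parity 0, sent rp 0 → ok
Recompute each column's even parity and compare to cp:
  c0: data parity 0, sent cp 0 → ok
  c1: data parity 0, sent cp 1 → mismatch
  c2: data parity 1, sent cp 1 → ok
Exactly one row (r2) and one column (c1) fail → the flipped bit is at their intersection.

row 2, column 1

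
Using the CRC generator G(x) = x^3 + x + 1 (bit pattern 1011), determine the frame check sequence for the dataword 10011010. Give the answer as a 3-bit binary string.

Append 3 zeros: 10011010000. Divide by 1011 (XOR where the leading bit is 1):
  pos 0: 1001 XOR 1011 = 0010
  pos 2: 1010 XOR 1011 = 0001
  pos 5: 1100 XOR 1011 = 0111
  pos 6: 1110 XOR 1011 = 0101
  pos 7: 1010 XOR 1011 = 0001
Remainder (last 3 bits) = 001. This is the CRC / FCS.

001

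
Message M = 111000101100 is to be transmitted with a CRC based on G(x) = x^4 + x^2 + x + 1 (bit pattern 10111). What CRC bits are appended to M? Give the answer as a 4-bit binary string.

0110

Append 4 zeros: 1110001011000000. Divide by 10111 (XOR where the leading bit is 1):
  pos 0: 11100 XOR 10111 = 01011
  pos 1: 10110 XOR 10111 = 00001
  pos 5: 11011 XOR 10111 = 01100
  pos 6: 11000 XOR 10111 = 01111
  pos 7: 11110 XOR 10111 = 01001
  pos 8: 10010 XOR 10111 = 00101
  pos 10: 10100 XOR 10111 = 00011
Remainder (last 4 bits) = 0110. This is the CRC / FCS.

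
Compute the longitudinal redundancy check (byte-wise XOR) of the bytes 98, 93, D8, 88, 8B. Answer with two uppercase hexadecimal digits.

XOR the bytes together:
  start with 0x98
  0x98 ⊕ 0x93 = 0x0B
  0x0B ⊕ 0xD8 = 0xD3
  0xD3 ⊕ 0x88 = 0x5B
  0x5B ⊕ 0x8B = 0xD0

D0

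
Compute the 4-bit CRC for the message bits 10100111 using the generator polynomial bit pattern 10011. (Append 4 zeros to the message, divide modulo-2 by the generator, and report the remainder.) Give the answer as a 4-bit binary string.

1101

Append 4 zeros: 101001110000. Divide by 10011 (XOR where the leading bit is 1):
  pos 0: 10100 XOR 10011 = 00111
  pos 2: 11111 XOR 10011 = 01100
  pos 3: 11001 XOR 10011 = 01010
  pos 4: 10100 XOR 10011 = 00111
  pos 6: 11100 XOR 10011 = 01111
  pos 7: 11110 XOR 10011 = 01101
Remainder (last 4 bits) = 1101. This is the CRC / FCS.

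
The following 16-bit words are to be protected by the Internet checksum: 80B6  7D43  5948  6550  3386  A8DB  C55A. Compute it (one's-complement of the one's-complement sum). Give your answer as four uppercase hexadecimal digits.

One's-complement addition (fold any carry out of bit 15 back into bit 0):
  0x80B6 + 0x7D43 = 0x0FDF9
  0xFDF9 + 0x5948 = 0x15741 → wrap carry → 0x5742
  0x5742 + 0x6550 = 0x0BC92
  0xBC92 + 0x3386 = 0x0F018
  0xF018 + 0xA8DB = 0x198F3 → wrap carry → 0x98F4
  0x98F4 + 0xC55A = 0x15E4E → wrap carry → 0x5E4F
One's-complement sum = 0x5E4F.
Checksum = ~0x5E4F & 0xFFFF = 0xA1B0.

A1B0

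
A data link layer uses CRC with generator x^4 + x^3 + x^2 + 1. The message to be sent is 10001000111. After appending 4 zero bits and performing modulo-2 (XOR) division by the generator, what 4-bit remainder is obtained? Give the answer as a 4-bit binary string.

1101

Append 4 zeros: 100010001110000. Divide by 11101 (XOR where the leading bit is 1):
  pos 0: 10001 XOR 11101 = 01100
  pos 1: 11000 XOR 11101 = 00101
  pos 3: 10100 XOR 11101 = 01001
  pos 4: 10011 XOR 11101 = 01110
  pos 5: 11101 XOR 11101 = 00000
  pos 10: 10000 XOR 11101 = 01101
Remainder (last 4 bits) = 1101. This is the CRC / FCS.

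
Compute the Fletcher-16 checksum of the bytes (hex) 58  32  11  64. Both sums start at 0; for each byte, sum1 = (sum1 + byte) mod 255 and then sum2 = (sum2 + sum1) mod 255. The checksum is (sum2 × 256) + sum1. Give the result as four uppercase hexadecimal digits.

7E00

Running sums (mod 255):
  after byte 0 (58): sum1=88, sum2=88
  after byte 1 (32): sum1=138, sum2=226
  after byte 2 (11): sum1=155, sum2=126
  after byte 3 (64): sum1=0, sum2=126
Checksum = sum2·256 + sum1 = 126·256 + 0 = 32256 = 0x7E00.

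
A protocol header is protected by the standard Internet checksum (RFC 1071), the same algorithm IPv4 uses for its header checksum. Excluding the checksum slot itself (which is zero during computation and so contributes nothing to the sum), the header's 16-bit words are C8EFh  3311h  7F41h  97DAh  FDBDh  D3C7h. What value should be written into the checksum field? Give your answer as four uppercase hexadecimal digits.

1B5D

One's-complement addition (fold any carry out of bit 15 back into bit 0):
  0xC8EF + 0x3311 = 0x0FC00
  0xFC00 + 0x7F41 = 0x17B41 → wrap carry → 0x7B42
  0x7B42 + 0x97DA = 0x1131C → wrap carry → 0x131D
  0x131D + 0xFDBD = 0x110DA → wrap carry → 0x10DB
  0x10DB + 0xD3C7 = 0x0E4A2
One's-complement sum = 0xE4A2.
Checksum = ~0xE4A2 & 0xFFFF = 0x1B5D.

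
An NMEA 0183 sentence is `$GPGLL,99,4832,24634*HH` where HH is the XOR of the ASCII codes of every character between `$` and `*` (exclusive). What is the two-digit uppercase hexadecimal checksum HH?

XOR the ASCII codes of the payload characters:
  'G' = 0x47 → acc = 0x47
  'P' = 0x50 → acc = 0x17
  'G' = 0x47 → acc = 0x50
  'L' = 0x4C → acc = 0x1C
  'L' = 0x4C → acc = 0x50
  ',' = 0x2C → acc = 0x7C
  '9' = 0x39 → acc = 0x45
  '9' = 0x39 → acc = 0x7C
  ',' = 0x2C → acc = 0x50
  '4' = 0x34 → acc = 0x64
  '8' = 0x38 → acc = 0x5C
  '3' = 0x33 → acc = 0x6F
  '2' = 0x32 → acc = 0x5D
  ',' = 0x2C → acc = 0x71
  '2' = 0x32 → acc = 0x43
  '4' = 0x34 → acc = 0x77
  '6' = 0x36 → acc = 0x41
  '3' = 0x33 → acc = 0x72
  '4' = 0x34 → acc = 0x46
Checksum = 0x46.

46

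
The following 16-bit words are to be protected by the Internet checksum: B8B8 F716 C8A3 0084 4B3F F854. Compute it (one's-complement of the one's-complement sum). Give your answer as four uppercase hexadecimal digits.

One's-complement addition (fold any carry out of bit 15 back into bit 0):
  0xB8B8 + 0xF716 = 0x1AFCE → wrap carry → 0xAFCF
  0xAFCF + 0xC8A3 = 0x17872 → wrap carry → 0x7873
  0x7873 + 0x0084 = 0x078F7
  0x78F7 + 0x4B3F = 0x0C436
  0xC436 + 0xF854 = 0x1BC8A → wrap carry → 0xBC8B
One's-complement sum = 0xBC8B.
Checksum = ~0xBC8B & 0xFFFF = 0x4374.

4374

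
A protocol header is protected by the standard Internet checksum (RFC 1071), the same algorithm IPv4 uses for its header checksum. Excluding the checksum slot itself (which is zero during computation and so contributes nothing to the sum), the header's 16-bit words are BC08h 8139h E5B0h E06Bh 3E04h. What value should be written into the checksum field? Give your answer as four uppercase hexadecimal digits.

BE9C

One's-complement addition (fold any carry out of bit 15 back into bit 0):
  0xBC08 + 0x8139 = 0x13D41 → wrap carry → 0x3D42
  0x3D42 + 0xE5B0 = 0x122F2 → wrap carry → 0x22F3
  0x22F3 + 0xE06B = 0x1035E → wrap carry → 0x035F
  0x035F + 0x3E04 = 0x04163
One's-complement sum = 0x4163.
Checksum = ~0x4163 & 0xFFFF = 0xBE9C.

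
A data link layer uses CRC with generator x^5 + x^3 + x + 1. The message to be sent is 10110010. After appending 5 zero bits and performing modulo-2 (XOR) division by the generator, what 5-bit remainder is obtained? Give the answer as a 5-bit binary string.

00011

Append 5 zeros: 1011001000000. Divide by 101011 (XOR where the leading bit is 1):
  pos 0: 101100 XOR 101011 = 000111
  pos 3: 111100 XOR 101011 = 010111
  pos 4: 101110 XOR 101011 = 000101
  pos 7: 101000 XOR 101011 = 000011
Remainder (last 5 bits) = 00011. This is the CRC / FCS.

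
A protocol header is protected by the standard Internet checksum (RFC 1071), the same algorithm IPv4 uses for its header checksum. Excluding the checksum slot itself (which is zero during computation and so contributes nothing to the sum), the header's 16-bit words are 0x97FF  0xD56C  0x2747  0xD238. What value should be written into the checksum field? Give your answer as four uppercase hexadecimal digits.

One's-complement addition (fold any carry out of bit 15 back into bit 0):
  0x97FF + 0xD56C = 0x16D6B → wrap carry → 0x6D6C
  0x6D6C + 0x2747 = 0x094B3
  0x94B3 + 0xD238 = 0x166EB → wrap carry → 0x66EC
One's-complement sum = 0x66EC.
Checksum = ~0x66EC & 0xFFFF = 0x9913.

9913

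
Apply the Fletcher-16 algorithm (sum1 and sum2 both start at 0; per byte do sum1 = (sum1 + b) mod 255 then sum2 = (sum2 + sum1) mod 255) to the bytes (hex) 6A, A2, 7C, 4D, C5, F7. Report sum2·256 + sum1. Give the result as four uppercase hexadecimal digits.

Running sums (mod 255):
  after byte 0 (6A): sum1=106, sum2=106
  after byte 1 (A2): sum1=13, sum2=119
  after byte 2 (7C): sum1=137, sum2=1
  after byte 3 (4D): sum1=214, sum2=215
  after byte 4 (C5): sum1=156, sum2=116
  after byte 5 (F7): sum1=148, sum2=9
Checksum = sum2·256 + sum1 = 9·256 + 148 = 2452 = 0x0994.

0994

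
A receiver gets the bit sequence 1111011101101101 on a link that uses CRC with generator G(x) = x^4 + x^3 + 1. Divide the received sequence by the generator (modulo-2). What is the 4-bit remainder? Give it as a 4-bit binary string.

Modulo-2 division of 1111011101101101 by 11001:
  pos 0: 11110 XOR 11001 = 00111
  pos 2: 11111 XOR 11001 = 00110
  pos 4: 11010 XOR 11001 = 00011
  pos 7: 11110 XOR 11001 = 00111
  pos 9: 11111 XOR 11001 = 00110
  pos 11: 11001 XOR 11001 = 00000
Remainder = 0000 (zero — the frame passes the CRC check).

0000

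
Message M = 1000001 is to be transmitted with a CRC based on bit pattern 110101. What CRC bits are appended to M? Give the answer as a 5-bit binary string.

Append 5 zeros: 100000100000. Divide by 110101 (XOR where the leading bit is 1):
  pos 0: 100000 XOR 110101 = 010101
  pos 1: 101011 XOR 110101 = 011110
  pos 2: 111100 XOR 110101 = 001001
  pos 4: 100100 XOR 110101 = 010001
  pos 5: 100010 XOR 110101 = 010111
  pos 6: 101110 XOR 110101 = 011011
Remainder (last 5 bits) = 11011. This is the CRC / FCS.

11011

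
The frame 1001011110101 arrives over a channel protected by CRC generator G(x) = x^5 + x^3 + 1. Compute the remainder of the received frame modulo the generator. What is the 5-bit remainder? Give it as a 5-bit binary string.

00000

Modulo-2 division of 1001011110101 by 101001:
  pos 0: 100101 XOR 101001 = 001100
  pos 2: 110011 XOR 101001 = 011010
  pos 3: 110101 XOR 101001 = 011100
  pos 4: 111000 XOR 101001 = 010001
  pos 5: 100011 XOR 101001 = 001010
  pos 7: 101001 XOR 101001 = 000000
Remainder = 00000 (zero — the frame passes the CRC check).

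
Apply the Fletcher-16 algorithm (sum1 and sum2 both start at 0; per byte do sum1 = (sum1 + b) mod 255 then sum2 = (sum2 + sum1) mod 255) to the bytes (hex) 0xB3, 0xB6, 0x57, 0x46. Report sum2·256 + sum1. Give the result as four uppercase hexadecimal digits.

E708

Running sums (mod 255):
  after byte 0 (0xB3): sum1=179, sum2=179
  after byte 1 (0xB6): sum1=106, sum2=30
  after byte 2 (0x57): sum1=193, sum2=223
  after byte 3 (0x46): sum1=8, sum2=231
Checksum = sum2·256 + sum1 = 231·256 + 8 = 59144 = 0xE708.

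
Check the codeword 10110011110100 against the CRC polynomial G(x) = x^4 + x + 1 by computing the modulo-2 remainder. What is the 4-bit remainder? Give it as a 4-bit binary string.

Modulo-2 division of 10110011110100 by 10011:
  pos 0: 10110 XOR 10011 = 00101
  pos 2: 10101 XOR 10011 = 00110
  pos 4: 11011 XOR 10011 = 01000
  pos 5: 10001 XOR 10011 = 00010
  pos 8: 10010 XOR 10011 = 00001
Remainder = 0010 (nonzero — an error is detected).

0010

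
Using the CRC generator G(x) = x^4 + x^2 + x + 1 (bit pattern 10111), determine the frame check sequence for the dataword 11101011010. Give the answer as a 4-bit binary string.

Append 4 zeros: 111010110100000. Divide by 10111 (XOR where the leading bit is 1):
  pos 0: 11101 XOR 10111 = 01010
  pos 1: 10100 XOR 10111 = 00011
  pos 4: 11110 XOR 10111 = 01001
  pos 5: 10011 XOR 10111 = 00100
  pos 7: 10000 XOR 10111 = 00111
  pos 9: 11100 XOR 10111 = 01011
  pos 10: 10110 XOR 10111 = 00001
Remainder (last 4 bits) = 0001. This is the CRC / FCS.

0001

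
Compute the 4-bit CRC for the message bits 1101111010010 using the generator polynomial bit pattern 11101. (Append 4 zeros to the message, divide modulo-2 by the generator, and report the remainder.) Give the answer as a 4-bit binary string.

Append 4 zeros: 11011110100100000. Divide by 11101 (XOR where the leading bit is 1):
  pos 0: 11011 XOR 11101 = 00110
  pos 2: 11011 XOR 11101 = 00110
  pos 4: 11001 XOR 11101 = 00100
  pos 6: 10000 XOR 11101 = 01101
  pos 7: 11011 XOR 11101 = 00110
  pos 9: 11000 XOR 11101 = 00101
  pos 11: 10100 XOR 11101 = 01001
  pos 12: 10010 XOR 11101 = 01111
Remainder (last 4 bits) = 1111. This is the CRC / FCS.

1111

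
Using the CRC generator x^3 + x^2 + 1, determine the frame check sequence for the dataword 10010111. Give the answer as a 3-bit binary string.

Append 3 zeros: 10010111000. Divide by 1101 (XOR where the leading bit is 1):
  pos 0: 1001 XOR 1101 = 0100
  pos 1: 1000 XOR 1101 = 0101
  pos 2: 1011 XOR 1101 = 0110
  pos 3: 1101 XOR 1101 = 0000
  pos 7: 1000 XOR 1101 = 0101
Remainder (last 3 bits) = 101. This is the CRC / FCS.

101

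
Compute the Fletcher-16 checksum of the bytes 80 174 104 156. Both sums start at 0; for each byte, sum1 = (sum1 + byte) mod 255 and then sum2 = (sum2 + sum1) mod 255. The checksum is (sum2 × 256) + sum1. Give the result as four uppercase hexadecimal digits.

Running sums (mod 255):
  after byte 0 (80): sum1=80, sum2=80
  after byte 1 (174): sum1=254, sum2=79
  after byte 2 (104): sum1=103, sum2=182
  after byte 3 (156): sum1=4, sum2=186
Checksum = sum2·256 + sum1 = 186·256 + 4 = 47620 = 0xBA04.

BA04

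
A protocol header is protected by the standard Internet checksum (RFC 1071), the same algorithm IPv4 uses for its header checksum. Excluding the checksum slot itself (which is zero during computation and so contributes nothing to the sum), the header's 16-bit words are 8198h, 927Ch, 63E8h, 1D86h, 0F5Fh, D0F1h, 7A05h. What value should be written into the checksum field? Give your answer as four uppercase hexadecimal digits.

1026

One's-complement addition (fold any carry out of bit 15 back into bit 0):
  0x8198 + 0x927C = 0x11414 → wrap carry → 0x1415
  0x1415 + 0x63E8 = 0x077FD
  0x77FD + 0x1D86 = 0x09583
  0x9583 + 0x0F5F = 0x0A4E2
  0xA4E2 + 0xD0F1 = 0x175D3 → wrap carry → 0x75D4
  0x75D4 + 0x7A05 = 0x0EFD9
One's-complement sum = 0xEFD9.
Checksum = ~0xEFD9 & 0xFFFF = 0x1026.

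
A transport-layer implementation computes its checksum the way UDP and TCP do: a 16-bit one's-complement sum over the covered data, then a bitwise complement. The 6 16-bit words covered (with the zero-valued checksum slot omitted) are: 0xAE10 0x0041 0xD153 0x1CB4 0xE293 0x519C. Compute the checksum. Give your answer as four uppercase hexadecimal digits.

2F76

One's-complement addition (fold any carry out of bit 15 back into bit 0):
  0xAE10 + 0x0041 = 0x0AE51
  0xAE51 + 0xD153 = 0x17FA4 → wrap carry → 0x7FA5
  0x7FA5 + 0x1CB4 = 0x09C59
  0x9C59 + 0xE293 = 0x17EEC → wrap carry → 0x7EED
  0x7EED + 0x519C = 0x0D089
One's-complement sum = 0xD089.
Checksum = ~0xD089 & 0xFFFF = 0x2F76.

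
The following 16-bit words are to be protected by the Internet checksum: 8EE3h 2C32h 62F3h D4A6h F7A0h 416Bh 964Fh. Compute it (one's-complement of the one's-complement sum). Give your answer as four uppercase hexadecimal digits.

One's-complement addition (fold any carry out of bit 15 back into bit 0):
  0x8EE3 + 0x2C32 = 0x0BB15
  0xBB15 + 0x62F3 = 0x11E08 → wrap carry → 0x1E09
  0x1E09 + 0xD4A6 = 0x0F2AF
  0xF2AF + 0xF7A0 = 0x1EA4F → wrap carry → 0xEA50
  0xEA50 + 0x416B = 0x12BBB → wrap carry → 0x2BBC
  0x2BBC + 0x964F = 0x0C20B
One's-complement sum = 0xC20B.
Checksum = ~0xC20B & 0xFFFF = 0x3DF4.

3DF4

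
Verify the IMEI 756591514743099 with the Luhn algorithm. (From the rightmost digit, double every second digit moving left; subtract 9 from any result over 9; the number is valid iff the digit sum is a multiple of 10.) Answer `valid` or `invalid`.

From the right, keep odd positions and double even positions (subtract 9 from any doubled value over 9):
  doubled (positions 2,4,...): 9 6 5 2 2 1 1 → sum 26
  kept (positions 1,3,...): 9 0 4 4 5 9 6 7 → sum 44
Total = 70.
70 mod 10 = 0, so the number is valid.

valid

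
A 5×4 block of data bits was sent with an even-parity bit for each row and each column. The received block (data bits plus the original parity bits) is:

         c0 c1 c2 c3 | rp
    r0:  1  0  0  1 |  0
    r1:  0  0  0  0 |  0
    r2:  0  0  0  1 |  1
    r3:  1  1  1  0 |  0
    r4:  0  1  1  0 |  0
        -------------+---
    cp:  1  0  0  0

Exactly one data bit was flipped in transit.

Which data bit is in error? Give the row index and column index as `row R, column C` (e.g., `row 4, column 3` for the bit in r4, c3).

row 3, column 0

Recompute each row's even parity and compare to rp:
  r0: data parity 0, sent rp 0 → ok
  r1: data parity 0, sent rp 0 → ok
  r2: data parity 1, sent rp 1 → ok
  r3: data parity 1, sent rp 0 → mismatch
  r4: data parity 0, sent rp 0 → ok
Recompute each column's even parity and compare to cp:
  c0: data parity 0, sent cp 1 → mismatch
  c1: data parity 0, sent cp 0 → ok
  c2: data parity 0, sent cp 0 → ok
  c3: data parity 0, sent cp 0 → ok
Exactly one row (r3) and one column (c0) fail → the flipped bit is at their intersection.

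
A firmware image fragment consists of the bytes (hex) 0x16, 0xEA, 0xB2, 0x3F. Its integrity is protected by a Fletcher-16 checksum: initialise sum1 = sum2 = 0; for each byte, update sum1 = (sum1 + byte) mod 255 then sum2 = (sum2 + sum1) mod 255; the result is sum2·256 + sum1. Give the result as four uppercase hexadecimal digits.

BDF2

Running sums (mod 255):
  after byte 0 (0x16): sum1=22, sum2=22
  after byte 1 (0xEA): sum1=1, sum2=23
  after byte 2 (0xB2): sum1=179, sum2=202
  after byte 3 (0x3F): sum1=242, sum2=189
Checksum = sum2·256 + sum1 = 189·256 + 242 = 48626 = 0xBDF2.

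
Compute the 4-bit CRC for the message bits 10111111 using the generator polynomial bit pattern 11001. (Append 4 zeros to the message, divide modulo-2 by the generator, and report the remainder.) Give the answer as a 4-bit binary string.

Append 4 zeros: 101111110000. Divide by 11001 (XOR where the leading bit is 1):
  pos 0: 10111 XOR 11001 = 01110
  pos 1: 11101 XOR 11001 = 00100
  pos 3: 10011 XOR 11001 = 01010
  pos 4: 10100 XOR 11001 = 01101
  pos 5: 11010 XOR 11001 = 00011
Remainder (last 4 bits) = 1100. This is the CRC / FCS.

1100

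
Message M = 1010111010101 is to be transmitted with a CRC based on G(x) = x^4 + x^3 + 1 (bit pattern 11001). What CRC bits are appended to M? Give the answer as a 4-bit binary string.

0010

Append 4 zeros: 10101110101010000. Divide by 11001 (XOR where the leading bit is 1):
  pos 0: 10101 XOR 11001 = 01100
  pos 1: 11001 XOR 11001 = 00000
  pos 6: 10101 XOR 11001 = 01100
  pos 7: 11000 XOR 11001 = 00001
  pos 11: 11000 XOR 11001 = 00001
Remainder (last 4 bits) = 0010. This is the CRC / FCS.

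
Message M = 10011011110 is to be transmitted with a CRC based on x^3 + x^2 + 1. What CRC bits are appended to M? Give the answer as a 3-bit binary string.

100

Append 3 zeros: 10011011110000. Divide by 1101 (XOR where the leading bit is 1):
  pos 0: 1001 XOR 1101 = 0100
  pos 1: 1001 XOR 1101 = 0100
  pos 2: 1000 XOR 1101 = 0101
  pos 3: 1011 XOR 1101 = 0110
  pos 4: 1101 XOR 1101 = 0000
  pos 8: 1100 XOR 1101 = 0001
Remainder (last 3 bits) = 100. This is the CRC / FCS.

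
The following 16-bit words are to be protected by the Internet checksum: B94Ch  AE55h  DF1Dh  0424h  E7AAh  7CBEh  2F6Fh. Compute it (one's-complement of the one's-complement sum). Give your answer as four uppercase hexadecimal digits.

One's-complement addition (fold any carry out of bit 15 back into bit 0):
  0xB94C + 0xAE55 = 0x167A1 → wrap carry → 0x67A2
  0x67A2 + 0xDF1D = 0x146BF → wrap carry → 0x46C0
  0x46C0 + 0x0424 = 0x04AE4
  0x4AE4 + 0xE7AA = 0x1328E → wrap carry → 0x328F
  0x328F + 0x7CBE = 0x0AF4D
  0xAF4D + 0x2F6F = 0x0DEBC
One's-complement sum = 0xDEBC.
Checksum = ~0xDEBC & 0xFFFF = 0x2143.

2143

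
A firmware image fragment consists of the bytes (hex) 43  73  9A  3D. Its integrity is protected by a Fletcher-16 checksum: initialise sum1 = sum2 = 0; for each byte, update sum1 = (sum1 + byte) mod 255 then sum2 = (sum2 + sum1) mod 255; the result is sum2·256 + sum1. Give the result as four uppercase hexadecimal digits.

Running sums (mod 255):
  after byte 0 (43): sum1=67, sum2=67
  after byte 1 (73): sum1=182, sum2=249
  after byte 2 (9A): sum1=81, sum2=75
  after byte 3 (3D): sum1=142, sum2=217
Checksum = sum2·256 + sum1 = 217·256 + 142 = 55694 = 0xD98E.

D98E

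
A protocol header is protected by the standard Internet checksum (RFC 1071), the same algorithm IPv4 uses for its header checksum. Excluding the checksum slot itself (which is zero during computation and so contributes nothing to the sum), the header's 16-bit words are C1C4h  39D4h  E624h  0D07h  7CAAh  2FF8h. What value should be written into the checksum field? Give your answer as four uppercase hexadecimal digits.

6498

One's-complement addition (fold any carry out of bit 15 back into bit 0):
  0xC1C4 + 0x39D4 = 0x0FB98
  0xFB98 + 0xE624 = 0x1E1BC → wrap carry → 0xE1BD
  0xE1BD + 0x0D07 = 0x0EEC4
  0xEEC4 + 0x7CAA = 0x16B6E → wrap carry → 0x6B6F
  0x6B6F + 0x2FF8 = 0x09B67
One's-complement sum = 0x9B67.
Checksum = ~0x9B67 & 0xFFFF = 0x6498.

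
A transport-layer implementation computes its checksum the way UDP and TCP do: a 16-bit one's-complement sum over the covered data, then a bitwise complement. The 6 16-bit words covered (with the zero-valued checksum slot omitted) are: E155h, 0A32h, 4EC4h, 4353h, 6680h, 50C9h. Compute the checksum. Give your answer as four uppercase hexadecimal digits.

One's-complement addition (fold any carry out of bit 15 back into bit 0):
  0xE155 + 0x0A32 = 0x0EB87
  0xEB87 + 0x4EC4 = 0x13A4B → wrap carry → 0x3A4C
  0x3A4C + 0x4353 = 0x07D9F
  0x7D9F + 0x6680 = 0x0E41F
  0xE41F + 0x50C9 = 0x134E8 → wrap carry → 0x34E9
One's-complement sum = 0x34E9.
Checksum = ~0x34E9 & 0xFFFF = 0xCB16.

CB16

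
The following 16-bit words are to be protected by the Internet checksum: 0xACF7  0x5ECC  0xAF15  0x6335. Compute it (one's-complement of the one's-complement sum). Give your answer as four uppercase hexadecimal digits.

E1F0

One's-complement addition (fold any carry out of bit 15 back into bit 0):
  0xACF7 + 0x5ECC = 0x10BC3 → wrap carry → 0x0BC4
  0x0BC4 + 0xAF15 = 0x0BAD9
  0xBAD9 + 0x6335 = 0x11E0E → wrap carry → 0x1E0F
One's-complement sum = 0x1E0F.
Checksum = ~0x1E0F & 0xFFFF = 0xE1F0.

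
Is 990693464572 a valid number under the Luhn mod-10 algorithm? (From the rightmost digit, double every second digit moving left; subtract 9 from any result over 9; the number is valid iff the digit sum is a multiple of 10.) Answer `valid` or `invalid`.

From the right, keep odd positions and double even positions (subtract 9 from any doubled value over 9):
  doubled (positions 2,4,...): 5 8 8 9 0 9 → sum 39
  kept (positions 1,3,...): 2 5 6 3 6 9 → sum 31
Total = 70.
70 mod 10 = 0, so the number is valid.

valid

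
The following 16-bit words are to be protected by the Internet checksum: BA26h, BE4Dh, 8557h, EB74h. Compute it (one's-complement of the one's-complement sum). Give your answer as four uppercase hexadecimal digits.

16BF

One's-complement addition (fold any carry out of bit 15 back into bit 0):
  0xBA26 + 0xBE4D = 0x17873 → wrap carry → 0x7874
  0x7874 + 0x8557 = 0x0FDCB
  0xFDCB + 0xEB74 = 0x1E93F → wrap carry → 0xE940
One's-complement sum = 0xE940.
Checksum = ~0xE940 & 0xFFFF = 0x16BF.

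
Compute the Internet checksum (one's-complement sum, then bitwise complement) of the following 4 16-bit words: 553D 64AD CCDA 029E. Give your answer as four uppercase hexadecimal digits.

769C

One's-complement addition (fold any carry out of bit 15 back into bit 0):
  0x553D + 0x64AD = 0x0B9EA
  0xB9EA + 0xCCDA = 0x186C4 → wrap carry → 0x86C5
  0x86C5 + 0x029E = 0x08963
One's-complement sum = 0x8963.
Checksum = ~0x8963 & 0xFFFF = 0x769C.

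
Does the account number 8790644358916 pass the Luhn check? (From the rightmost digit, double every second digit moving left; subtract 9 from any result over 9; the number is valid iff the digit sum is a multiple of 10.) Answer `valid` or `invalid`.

From the right, keep odd positions and double even positions (subtract 9 from any doubled value over 9):
  doubled (positions 2,4,...): 2 7 6 8 0 5 → sum 28
  kept (positions 1,3,...): 6 9 5 4 6 9 8 → sum 47
Total = 75.
75 mod 10 = 5, so the number is invalid.

invalid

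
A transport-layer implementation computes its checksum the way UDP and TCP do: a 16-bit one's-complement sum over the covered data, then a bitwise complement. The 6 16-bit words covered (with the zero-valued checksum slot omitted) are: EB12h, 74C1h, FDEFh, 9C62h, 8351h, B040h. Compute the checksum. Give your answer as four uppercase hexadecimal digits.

One's-complement addition (fold any carry out of bit 15 back into bit 0):
  0xEB12 + 0x74C1 = 0x15FD3 → wrap carry → 0x5FD4
  0x5FD4 + 0xFDEF = 0x15DC3 → wrap carry → 0x5DC4
  0x5DC4 + 0x9C62 = 0x0FA26
  0xFA26 + 0x8351 = 0x17D77 → wrap carry → 0x7D78
  0x7D78 + 0xB040 = 0x12DB8 → wrap carry → 0x2DB9
One's-complement sum = 0x2DB9.
Checksum = ~0x2DB9 & 0xFFFF = 0xD246.

D246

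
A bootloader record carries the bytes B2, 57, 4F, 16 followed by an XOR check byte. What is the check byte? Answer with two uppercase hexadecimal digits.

XOR the bytes together:
  start with 0xB2
  0xB2 ⊕ 0x57 = 0xE5
  0xE5 ⊕ 0x4F = 0xAA
  0xAA ⊕ 0x16 = 0xBC

BC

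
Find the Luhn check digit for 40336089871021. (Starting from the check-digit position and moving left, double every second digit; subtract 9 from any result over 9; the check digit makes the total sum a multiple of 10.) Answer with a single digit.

Partial digits right→left: 1 2 0 1 7 8 9 8 0 6 3 3 0 4
Double every second digit counting from the check-digit position (so the 1st, 3rd, 5th, ... of the partial from the right).
  doubled (with −9 where >9): 2 0 5 9 0 6 0 → sum 22
  kept as-is: 2 1 8 8 6 3 4 → sum 32
Total = 22 + 32 = 54.
Check digit = (10 − (54 mod 10)) mod 10 = 6.

6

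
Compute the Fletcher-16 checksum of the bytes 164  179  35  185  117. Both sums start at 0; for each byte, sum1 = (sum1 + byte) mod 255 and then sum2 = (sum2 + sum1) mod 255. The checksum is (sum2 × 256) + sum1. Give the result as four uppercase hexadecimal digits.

58AA

Running sums (mod 255):
  after byte 0 (164): sum1=164, sum2=164
  after byte 1 (179): sum1=88, sum2=252
  after byte 2 (35): sum1=123, sum2=120
  after byte 3 (185): sum1=53, sum2=173
  after byte 4 (117): sum1=170, sum2=88
Checksum = sum2·256 + sum1 = 88·256 + 170 = 22698 = 0x58AA.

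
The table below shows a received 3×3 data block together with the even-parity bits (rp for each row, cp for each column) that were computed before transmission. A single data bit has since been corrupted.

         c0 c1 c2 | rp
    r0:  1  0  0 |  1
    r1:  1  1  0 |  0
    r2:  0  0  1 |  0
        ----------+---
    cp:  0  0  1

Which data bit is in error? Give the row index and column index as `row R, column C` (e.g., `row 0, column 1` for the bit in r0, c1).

Recompute each row's even parity and compare to rp:
  r0: data parity 1, sent rp 1 → ok
  r1: data parity 0, sent rp 0 → ok
  r2: data parity 1, sent rp 0 → mismatch
Recompute each column's even parity and compare to cp:
  c0: data parity 0, sent cp 0 → ok
  c1: data parity 1, sent cp 0 → mismatch
  c2: data parity 1, sent cp 1 → ok
Exactly one row (r2) and one column (c1) fail → the flipped bit is at their intersection.

row 2, column 1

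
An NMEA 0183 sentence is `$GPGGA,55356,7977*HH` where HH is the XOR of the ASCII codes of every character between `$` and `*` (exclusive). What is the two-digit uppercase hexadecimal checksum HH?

XOR the ASCII codes of the payload characters:
  'G' = 0x47 → acc = 0x47
  'P' = 0x50 → acc = 0x17
  'G' = 0x47 → acc = 0x50
  'G' = 0x47 → acc = 0x17
  'A' = 0x41 → acc = 0x56
  ',' = 0x2C → acc = 0x7A
  '5' = 0x35 → acc = 0x4F
  '5' = 0x35 → acc = 0x7A
  '3' = 0x33 → acc = 0x49
  '5' = 0x35 → acc = 0x7C
  '6' = 0x36 → acc = 0x4A
  ',' = 0x2C → acc = 0x66
  '7' = 0x37 → acc = 0x51
  '9' = 0x39 → acc = 0x68
  '7' = 0x37 → acc = 0x5F
  '7' = 0x37 → acc = 0x68
Checksum = 0x68.

68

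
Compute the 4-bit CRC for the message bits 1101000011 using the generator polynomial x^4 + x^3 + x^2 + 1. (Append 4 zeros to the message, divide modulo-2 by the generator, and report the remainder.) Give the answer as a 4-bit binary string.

Append 4 zeros: 11010000110000. Divide by 11101 (XOR where the leading bit is 1):
  pos 0: 11010 XOR 11101 = 00111
  pos 2: 11100 XOR 11101 = 00001
  pos 6: 10110 XOR 11101 = 01011
  pos 7: 10110 XOR 11101 = 01011
  pos 8: 10110 XOR 11101 = 01011
  pos 9: 10110 XOR 11101 = 01011
Remainder (last 4 bits) = 1011. This is the CRC / FCS.

1011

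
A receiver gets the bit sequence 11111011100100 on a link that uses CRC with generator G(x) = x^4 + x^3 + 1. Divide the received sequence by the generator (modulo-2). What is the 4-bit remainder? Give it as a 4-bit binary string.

0000

Modulo-2 division of 11111011100100 by 11001:
  pos 0: 11111 XOR 11001 = 00110
  pos 2: 11001 XOR 11001 = 00000
  pos 7: 11001 XOR 11001 = 00000
Remainder = 0000 (zero — the frame passes the CRC check).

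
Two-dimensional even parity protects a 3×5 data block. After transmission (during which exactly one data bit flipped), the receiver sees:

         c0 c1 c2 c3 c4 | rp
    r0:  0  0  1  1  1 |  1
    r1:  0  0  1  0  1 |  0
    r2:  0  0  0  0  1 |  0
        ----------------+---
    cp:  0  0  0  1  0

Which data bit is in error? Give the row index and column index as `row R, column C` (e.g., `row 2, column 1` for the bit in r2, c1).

Recompute each row's even parity and compare to rp:
  r0: data parity 1, sent rp 1 → ok
  r1: data parity 0, sent rp 0 → ok
  r2: data parity 1, sent rp 0 → mismatch
Recompute each column's even parity and compare to cp:
  c0: data parity 0, sent cp 0 → ok
  c1: data parity 0, sent cp 0 → ok
  c2: data parity 0, sent cp 0 → ok
  c3: data parity 1, sent cp 1 → ok
  c4: data parity 1, sent cp 0 → mismatch
Exactly one row (r2) and one column (c4) fail → the flipped bit is at their intersection.

row 2, column 4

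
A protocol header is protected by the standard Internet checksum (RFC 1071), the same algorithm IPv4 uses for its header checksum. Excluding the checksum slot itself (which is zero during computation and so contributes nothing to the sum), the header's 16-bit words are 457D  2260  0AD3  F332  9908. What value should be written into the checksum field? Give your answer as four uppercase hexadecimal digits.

One's-complement addition (fold any carry out of bit 15 back into bit 0):
  0x457D + 0x2260 = 0x067DD
  0x67DD + 0x0AD3 = 0x072B0
  0x72B0 + 0xF332 = 0x165E2 → wrap carry → 0x65E3
  0x65E3 + 0x9908 = 0x0FEEB
One's-complement sum = 0xFEEB.
Checksum = ~0xFEEB & 0xFFFF = 0x0114.

0114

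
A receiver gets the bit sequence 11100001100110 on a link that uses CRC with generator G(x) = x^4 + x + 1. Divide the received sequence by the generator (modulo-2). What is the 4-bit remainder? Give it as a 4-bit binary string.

0000

Modulo-2 division of 11100001100110 by 10011:
  pos 0: 11100 XOR 10011 = 01111
  pos 1: 11110 XOR 10011 = 01101
  pos 2: 11010 XOR 10011 = 01001
  pos 3: 10011 XOR 10011 = 00000
  pos 8: 10011 XOR 10011 = 00000
Remainder = 0000 (zero — the frame passes the CRC check).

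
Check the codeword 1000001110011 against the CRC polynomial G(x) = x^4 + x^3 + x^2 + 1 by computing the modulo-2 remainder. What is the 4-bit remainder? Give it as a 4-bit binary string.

0000

Modulo-2 division of 1000001110011 by 11101:
  pos 0: 10000 XOR 11101 = 01101
  pos 1: 11010 XOR 11101 = 00111
  pos 3: 11111 XOR 11101 = 00010
  pos 6: 10100 XOR 11101 = 01001
  pos 7: 10011 XOR 11101 = 01110
  pos 8: 11101 XOR 11101 = 00000
Remainder = 0000 (zero — the frame passes the CRC check).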